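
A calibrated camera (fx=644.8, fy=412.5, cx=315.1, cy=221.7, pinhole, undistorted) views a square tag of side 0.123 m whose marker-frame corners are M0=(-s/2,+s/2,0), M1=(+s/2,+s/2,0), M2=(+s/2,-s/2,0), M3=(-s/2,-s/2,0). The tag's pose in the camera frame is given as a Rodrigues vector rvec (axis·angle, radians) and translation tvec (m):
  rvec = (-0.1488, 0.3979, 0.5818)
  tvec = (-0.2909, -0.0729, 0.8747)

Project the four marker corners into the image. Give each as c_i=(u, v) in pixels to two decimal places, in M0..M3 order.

c0=(47.82, 197.34) c1=(103.35, 226.08) c2=(156.41, 176.75) c3=(98.12, 150.84)

Intrinsics K: fx=644.8, fy=412.5, cx=315.1, cy=221.7
Marker side s = 0.123 m; corners in marker frame (Z=0):
  M0 = (-0.0615, +0.0615, 0)
  M1 = (+0.0615, +0.0615, 0)
  M2 = (+0.0615, -0.0615, 0)
  M3 = (-0.0615, -0.0615, 0)
rvec = (-0.1488, 0.3979, 0.5818), |rvec| = θ = 0.72039 rad = 41.275°
Rodrigues: sinθ=0.65968, 1−cosθ=0.24845; R = I + sinθ·[k]× + (1−cosθ)·[k]×²:
    [+0.76215 -0.56111 +0.32292]
    [+0.50442 +0.82735 +0.24709]
    [-0.40581 -0.02543 +0.91360]
t = (-0.2909, -0.0729, 0.8747) m
M0: Pc = R·M0+t = (-0.37228, -0.05304, +0.89809); u = 644.8·(-0.37228)/0.89809 + 315.1 = 47.8153, v = 412.5·(-0.05304)/0.89809 + 221.7 = 197.3384
M1: Pc = R·M1+t = (-0.27854, +0.00900, +0.84818); u = 644.8·(-0.27854)/0.84818 + 315.1 = 103.3520, v = 412.5·(+0.00900)/0.84818 + 221.7 = 226.0789
M2: Pc = R·M2+t = (-0.20952, -0.09276, +0.85131); u = 644.8·(-0.20952)/0.85131 + 315.1 = 156.4051, v = 412.5·(-0.09276)/0.85131 + 221.7 = 176.7532
M3: Pc = R·M3+t = (-0.30326, -0.15480, +0.90122); u = 644.8·(-0.30326)/0.90122 + 315.1 = 98.1228, v = 412.5·(-0.15480)/0.90122 + 221.7 = 150.8444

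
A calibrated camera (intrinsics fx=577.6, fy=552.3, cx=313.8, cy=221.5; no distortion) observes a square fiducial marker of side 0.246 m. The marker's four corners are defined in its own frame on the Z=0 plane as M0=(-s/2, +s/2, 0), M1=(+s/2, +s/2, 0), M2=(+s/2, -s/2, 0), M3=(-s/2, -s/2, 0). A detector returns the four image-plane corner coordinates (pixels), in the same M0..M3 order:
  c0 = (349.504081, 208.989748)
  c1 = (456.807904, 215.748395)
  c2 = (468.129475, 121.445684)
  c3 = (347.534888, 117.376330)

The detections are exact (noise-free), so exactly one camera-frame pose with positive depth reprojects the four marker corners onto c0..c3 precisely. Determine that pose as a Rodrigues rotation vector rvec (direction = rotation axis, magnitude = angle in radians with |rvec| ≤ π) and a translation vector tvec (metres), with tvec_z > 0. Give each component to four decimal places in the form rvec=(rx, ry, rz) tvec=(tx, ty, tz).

Intrinsics K: fx=577.6, fy=552.3, cx=313.8, cy=221.5
Marker side s = 0.246 m; corners in marker frame (Z=0):
  M0 = (-0.1230, +0.1230, 0)
  M1 = (+0.1230, +0.1230, 0)
  M2 = (+0.1230, -0.1230, 0)
  M3 = (-0.1230, -0.1230, 0)
Detected image corners:
  c0 = (349.504081, 208.989748) px
  c1 = (456.807904, 215.748395) px
  c2 = (468.129475, 121.445684) px
  c3 = (347.534888, 117.376330) px
Planar DLT: solve 8×8 A·h = b for H (H[2,2]=1):
  H  [+402.90839 +171.32136 +404.34421]
  H  [-1.70965 +455.44923 +168.51842]
  H  [-0.14487 +0.46819 +1.00000]
B = K⁻¹H; ‖b₁‖=0.791578, ‖b₂‖=0.791578; λ = 2/(‖b₁‖+‖b₂‖) = 1.263300, sign → tz>0 ⇒ λ=+1.263300
r₁ = λ·B[:,0] = (+0.98065,+0.06949,-0.18301); r₂ = λ·B[:,1] = (+0.05337,+0.80456,+0.59147)
r₃ = r₁×r₂ = (+0.18835,-0.58979,+0.78529); SVD([r₁ r₂ r₃]) → R = UVᵀ:
  R  [+0.98065 +0.05337 +0.18835]
  R  [+0.06949 +0.80456 -0.58979]
  R  [-0.18301 +0.59147 +0.78529]
t = (+0.19803, -0.12119, +1.26330) m
tr R = 2.570498; θ = arccos((tr R − 1)/2) = 0.667698 rad = 38.256°
axis k = ((R−Rᵀ)₃₂, (R−Rᵀ)₁₃, (R−Rᵀ)₂₁) / (2 sinθ) = (+0.953888, +0.299881, +0.013013)
rvec = θ·k = (+0.636909, +0.200230, +0.008689)

rvec=(0.6369, 0.2002, 0.0087) tvec=(0.1980, -0.1212, 1.2633)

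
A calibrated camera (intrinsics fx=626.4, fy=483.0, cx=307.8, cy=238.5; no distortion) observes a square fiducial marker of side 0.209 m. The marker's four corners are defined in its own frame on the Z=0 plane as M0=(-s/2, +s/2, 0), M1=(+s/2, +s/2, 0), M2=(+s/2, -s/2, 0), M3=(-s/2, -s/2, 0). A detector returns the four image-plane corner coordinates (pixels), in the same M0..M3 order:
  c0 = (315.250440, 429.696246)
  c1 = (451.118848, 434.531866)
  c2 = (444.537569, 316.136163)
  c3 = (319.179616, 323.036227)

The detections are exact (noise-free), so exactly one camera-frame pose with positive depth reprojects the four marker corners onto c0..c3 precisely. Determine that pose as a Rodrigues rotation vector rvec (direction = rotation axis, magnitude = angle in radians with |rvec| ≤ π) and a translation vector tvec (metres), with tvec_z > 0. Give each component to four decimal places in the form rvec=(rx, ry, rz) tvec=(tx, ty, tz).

rvec=(-0.3628, 0.5114, -0.0588) tvec=(0.1060, 0.2606, 0.9313)

Intrinsics K: fx=626.4, fy=483.0, cx=307.8, cy=238.5
Marker side s = 0.209 m; corners in marker frame (Z=0):
  M0 = (-0.1045, +0.1045, 0)
  M1 = (+0.1045, +0.1045, 0)
  M2 = (+0.1045, -0.1045, 0)
  M3 = (-0.1045, -0.1045, 0)
Detected image corners:
  c0 = (315.250440, 429.696246) px
  c1 = (451.118848, 434.531866) px
  c2 = (444.537569, 316.136163) px
  c3 = (319.179616, 323.036227) px
Planar DLT: solve 8×8 A·h = b for H (H[2,2]=1):
  H  [+431.73310 -140.30431 +379.06605]
  H  [-194.91325 +394.14250 +373.64344]
  H  [-0.50249 -0.37992 +1.00000]
B = K⁻¹H; ‖b₁‖=1.073783, ‖b₂‖=1.073783; λ = 2/(‖b₁‖+‖b₂‖) = 0.931287, sign → tz>0 ⇒ λ=+0.931287
r₁ = λ·B[:,0] = (+0.87182,-0.14475,-0.46796); r₂ = λ·B[:,1] = (-0.03474,+0.93467,-0.35382)
r₃ = r₁×r₂ = (+0.48860,+0.32472,+0.80983); SVD([r₁ r₂ r₃]) → R = UVᵀ:
  R  [+0.87182 -0.03474 +0.48860]
  R  [-0.14475 +0.93467 +0.32472]
  R  [-0.46796 -0.35382 +0.80983]
t = (+0.10595, +0.26057, +0.93129) m
tr R = 2.616317; θ = arccos((tr R − 1)/2) = 0.629778 rad = 36.084°
axis k = ((R−Rᵀ)₃₂, (R−Rᵀ)₁₃, (R−Rᵀ)₂₁) / (2 sinθ) = (-0.576041, +0.812068, -0.093392)
rvec = θ·k = (-0.362778, +0.511423, -0.058816)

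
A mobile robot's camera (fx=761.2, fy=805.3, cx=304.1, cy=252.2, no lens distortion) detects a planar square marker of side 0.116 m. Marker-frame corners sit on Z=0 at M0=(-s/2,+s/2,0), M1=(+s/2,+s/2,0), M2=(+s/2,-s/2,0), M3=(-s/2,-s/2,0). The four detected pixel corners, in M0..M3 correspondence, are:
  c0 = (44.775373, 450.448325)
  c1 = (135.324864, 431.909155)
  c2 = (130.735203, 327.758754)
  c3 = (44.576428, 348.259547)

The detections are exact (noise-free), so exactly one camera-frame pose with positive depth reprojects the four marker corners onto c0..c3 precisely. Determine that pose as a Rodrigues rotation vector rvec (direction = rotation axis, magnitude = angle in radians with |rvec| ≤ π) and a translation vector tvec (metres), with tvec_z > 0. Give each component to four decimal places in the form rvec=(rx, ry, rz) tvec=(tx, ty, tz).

rvec=(-0.3658, 0.2597, -0.1835) tvec=(-0.2522, 0.1505, 0.8891)

Intrinsics K: fx=761.2, fy=805.3, cx=304.1, cy=252.2
Marker side s = 0.116 m; corners in marker frame (Z=0):
  M0 = (-0.0580, +0.0580, 0)
  M1 = (+0.0580, +0.0580, 0)
  M2 = (+0.0580, -0.0580, 0)
  M3 = (-0.0580, -0.0580, 0)
Detected image corners:
  c0 = (44.775373, 450.448325) px
  c1 = (135.324864, 431.909155) px
  c2 = (130.735203, 327.758754) px
  c3 = (44.576428, 348.259547) px
Planar DLT: solve 8×8 A·h = b for H (H[2,2]=1):
  H  [+739.55574 -17.10486 +88.19922]
  H  [-263.43255 +724.94410 +388.46993]
  H  [-0.24372 -0.42180 +1.00000]
B = K⁻¹H; ‖b₁‖=1.124681, ‖b₂‖=1.124681; λ = 2/(‖b₁‖+‖b₂‖) = 0.889141, sign → tz>0 ⇒ λ=+0.889141
r₁ = λ·B[:,0] = (+0.95043,-0.22299,-0.21670); r₂ = λ·B[:,1] = (+0.12985,+0.91787,-0.37504)
r₃ = r₁×r₂ = (+0.28253,+0.32831,+0.90133); SVD([r₁ r₂ r₃]) → R = UVᵀ:
  R  [+0.95043 +0.12985 +0.28253]
  R  [-0.22299 +0.91787 +0.32831]
  R  [-0.21670 -0.37504 +0.90133]
t = (-0.25219, +0.15046, +0.88914) m
tr R = 2.769627; θ = arccos((tr R − 1)/2) = 0.484703 rad = 27.771°
axis k = ((R−Rᵀ)₃₂, (R−Rᵀ)₁₃, (R−Rᵀ)₂₁) / (2 sinθ) = (-0.754750, +0.535716, -0.378630)
rvec = θ·k = (-0.365829, +0.259663, -0.183523)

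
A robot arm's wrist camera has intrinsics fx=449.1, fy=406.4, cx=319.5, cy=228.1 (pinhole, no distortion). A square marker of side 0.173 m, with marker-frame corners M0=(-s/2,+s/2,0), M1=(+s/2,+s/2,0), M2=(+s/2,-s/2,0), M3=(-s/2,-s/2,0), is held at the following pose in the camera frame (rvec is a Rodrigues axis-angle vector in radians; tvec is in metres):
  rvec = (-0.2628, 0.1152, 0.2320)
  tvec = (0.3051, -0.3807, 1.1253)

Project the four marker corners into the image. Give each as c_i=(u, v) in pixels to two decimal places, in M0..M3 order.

Intrinsics K: fx=449.1, fy=406.4, cx=319.5, cy=228.1
Marker side s = 0.173 m; corners in marker frame (Z=0):
  M0 = (-0.0865, +0.0865, 0)
  M1 = (+0.0865, +0.0865, 0)
  M2 = (+0.0865, -0.0865, 0)
  M3 = (-0.0865, -0.0865, 0)
rvec = (-0.2628, 0.1152, 0.2320), |rvec| = θ = 0.36900 rad = 21.142°
Rodrigues: sinθ=0.36068, 1−cosθ=0.06731; R = I + sinθ·[k]× + (1−cosθ)·[k]×²:
    [+0.96683 -0.24174 +0.08246]
    [+0.21180 +0.93925 +0.27009]
    [-0.14274 -0.24366 +0.95930]
t = (0.3051, -0.3807, 1.1253) m
M0: Pc = R·M0+t = (+0.20056, -0.31778, +1.11657); u = 449.1·(+0.20056)/1.11657 + 319.5 = 400.1675, v = 406.4·(-0.31778)/1.11657 + 228.1 = 112.4385
M1: Pc = R·M1+t = (+0.36782, -0.28113, +1.09188); u = 449.1·(+0.36782)/1.09188 + 319.5 = 470.7885, v = 406.4·(-0.28113)/1.09188 + 228.1 = 123.4610
M2: Pc = R·M2+t = (+0.40964, -0.44362, +1.13403); u = 449.1·(+0.40964)/1.13403 + 319.5 = 481.7267, v = 406.4·(-0.44362)/1.13403 + 228.1 = 69.1193
M3: Pc = R·M3+t = (+0.24238, -0.48027, +1.15872); u = 449.1·(+0.24238)/1.15872 + 319.5 = 413.4417, v = 406.4·(-0.48027)/1.15872 + 228.1 = 59.6560

c0=(400.17, 112.44) c1=(470.79, 123.46) c2=(481.73, 69.12) c3=(413.44, 59.66)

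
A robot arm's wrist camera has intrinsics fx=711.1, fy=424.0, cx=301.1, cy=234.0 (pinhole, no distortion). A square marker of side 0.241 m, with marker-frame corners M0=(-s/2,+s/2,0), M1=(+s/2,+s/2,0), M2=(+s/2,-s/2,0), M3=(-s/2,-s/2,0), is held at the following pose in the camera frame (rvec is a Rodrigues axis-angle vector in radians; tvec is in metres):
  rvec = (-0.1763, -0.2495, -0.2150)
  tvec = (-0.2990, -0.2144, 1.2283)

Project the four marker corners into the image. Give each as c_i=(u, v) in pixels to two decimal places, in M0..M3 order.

Intrinsics K: fx=711.1, fy=424.0, cx=301.1, cy=234.0
Marker side s = 0.241 m; corners in marker frame (Z=0):
  M0 = (-0.1205, +0.1205, 0)
  M1 = (+0.1205, +0.1205, 0)
  M2 = (+0.1205, -0.1205, 0)
  M3 = (-0.1205, -0.1205, 0)
rvec = (-0.1763, -0.2495, -0.2150), |rvec| = θ = 0.37357 rad = 21.404°
Rodrigues: sinθ=0.36494, 1−cosθ=0.06897; R = I + sinθ·[k]× + (1−cosθ)·[k]×²:
    [+0.94639 +0.23177 -0.22500]
    [-0.18830 +0.96179 +0.19874]
    [+0.26247 -0.14572 +0.95387]
t = (-0.2990, -0.2144, 1.2283) m
M0: Pc = R·M0+t = (-0.38511, -0.07581, +1.17911); u = 711.1·(-0.38511)/1.17911 + 301.1 = 68.8469, v = 424.0·(-0.07581)/1.17911 + 234.0 = 206.7378
M1: Pc = R·M1+t = (-0.15703, -0.12119, +1.24237); u = 711.1·(-0.15703)/1.24237 + 301.1 = 211.2193, v = 424.0·(-0.12119)/1.24237 + 234.0 = 192.6387
M2: Pc = R·M2+t = (-0.21289, -0.35299, +1.27749); u = 711.1·(-0.21289)/1.27749 + 301.1 = 182.5977, v = 424.0·(-0.35299)/1.27749 + 234.0 = 116.8434
M3: Pc = R·M3+t = (-0.44097, -0.30761, +1.21423); u = 711.1·(-0.44097)/1.21423 + 301.1 = 42.8520, v = 424.0·(-0.30761)/1.21423 + 234.0 = 126.5862

c0=(68.85, 206.74) c1=(211.22, 192.64) c2=(182.60, 116.84) c3=(42.85, 126.59)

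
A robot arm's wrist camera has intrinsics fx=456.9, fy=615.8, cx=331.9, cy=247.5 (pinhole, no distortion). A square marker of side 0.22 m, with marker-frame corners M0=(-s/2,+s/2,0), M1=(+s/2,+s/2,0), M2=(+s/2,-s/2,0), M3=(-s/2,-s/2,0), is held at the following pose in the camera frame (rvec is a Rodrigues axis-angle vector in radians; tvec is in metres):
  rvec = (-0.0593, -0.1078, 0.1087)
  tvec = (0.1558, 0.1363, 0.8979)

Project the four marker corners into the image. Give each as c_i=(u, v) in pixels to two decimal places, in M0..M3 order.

c0=(350.36, 410.82) c1=(460.00, 423.40) c2=(469.53, 273.97) c3=(361.88, 257.76)

Intrinsics K: fx=456.9, fy=615.8, cx=331.9, cy=247.5
Marker side s = 0.22 m; corners in marker frame (Z=0):
  M0 = (-0.1100, +0.1100, 0)
  M1 = (+0.1100, +0.1100, 0)
  M2 = (+0.1100, -0.1100, 0)
  M3 = (-0.1100, -0.1100, 0)
rvec = (-0.0593, -0.1078, 0.1087), |rvec| = θ = 0.16417 rad = 9.406°
Rodrigues: sinθ=0.16344, 1−cosθ=0.01345; R = I + sinθ·[k]× + (1−cosθ)·[k]×²:
    [+0.98831 -0.10502 -0.11053]
    [+0.11140 +0.99235 +0.05319]
    [+0.10410 -0.06488 +0.99245]
t = (0.1558, 0.1363, 0.8979) m
M0: Pc = R·M0+t = (+0.03553, +0.23320, +0.87931); u = 456.9·(+0.03553)/0.87931 + 331.9 = 350.3636, v = 615.8·(+0.23320)/0.87931 + 247.5 = 410.8178
M1: Pc = R·M1+t = (+0.25296, +0.25771, +0.90221); u = 456.9·(+0.25296)/0.90221 + 331.9 = 460.0049, v = 615.8·(+0.25771)/0.90221 + 247.5 = 423.4000
M2: Pc = R·M2+t = (+0.27607, +0.03940, +0.91649); u = 456.9·(+0.27607)/0.91649 + 331.9 = 469.5284, v = 615.8·(+0.03940)/0.91649 + 247.5 = 273.9704
M3: Pc = R·M3+t = (+0.05864, +0.01489, +0.89359); u = 456.9·(+0.05864)/0.89359 + 331.9 = 361.8826, v = 615.8·(+0.01489)/0.89359 + 247.5 = 257.7593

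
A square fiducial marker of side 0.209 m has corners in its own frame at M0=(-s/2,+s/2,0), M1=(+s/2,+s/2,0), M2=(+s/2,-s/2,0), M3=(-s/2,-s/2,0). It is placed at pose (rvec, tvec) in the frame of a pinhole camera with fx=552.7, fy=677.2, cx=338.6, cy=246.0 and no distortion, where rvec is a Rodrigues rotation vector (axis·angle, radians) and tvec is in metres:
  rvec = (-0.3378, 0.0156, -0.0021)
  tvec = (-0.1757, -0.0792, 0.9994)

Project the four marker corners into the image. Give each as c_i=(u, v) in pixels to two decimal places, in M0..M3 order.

c0=(178.31, 259.93) c1=(297.70, 259.29) c2=(300.51, 129.06) c3=(189.09, 130.06)

Intrinsics K: fx=552.7, fy=677.2, cx=338.6, cy=246.0
Marker side s = 0.209 m; corners in marker frame (Z=0):
  M0 = (-0.1045, +0.1045, 0)
  M1 = (+0.1045, +0.1045, 0)
  M2 = (+0.1045, -0.1045, 0)
  M3 = (-0.1045, -0.1045, 0)
rvec = (-0.3378, 0.0156, -0.0021), |rvec| = θ = 0.33817 rad = 19.376°
Rodrigues: sinθ=0.33176, 1−cosθ=0.05664; R = I + sinθ·[k]× + (1−cosθ)·[k]×²:
    [+0.99988 -0.00055 +0.01566]
    [-0.00467 +0.94349 +0.33138]
    [-0.01495 -0.33141 +0.94337]
t = (-0.1757, -0.0792, 0.9994) m
M0: Pc = R·M0+t = (-0.28024, +0.01988, +0.96633); u = 552.7·(-0.28024)/0.96633 + 338.6 = 178.3119, v = 677.2·(+0.01988)/0.96633 + 246.0 = 259.9334
M1: Pc = R·M1+t = (-0.07127, +0.01891, +0.96320); u = 552.7·(-0.07127)/0.96320 + 338.6 = 297.7041, v = 677.2·(+0.01891)/0.96320 + 246.0 = 259.2924
M2: Pc = R·M2+t = (-0.07116, -0.17828, +1.03247); u = 552.7·(-0.07116)/1.03247 + 338.6 = 300.5092, v = 677.2·(-0.17828)/1.03247 + 246.0 = 129.0642
M3: Pc = R·M3+t = (-0.28013, -0.17731, +1.03560); u = 552.7·(-0.28013)/1.03560 + 338.6 = 189.0940, v = 677.2·(-0.17731)/1.03560 + 246.0 = 130.0554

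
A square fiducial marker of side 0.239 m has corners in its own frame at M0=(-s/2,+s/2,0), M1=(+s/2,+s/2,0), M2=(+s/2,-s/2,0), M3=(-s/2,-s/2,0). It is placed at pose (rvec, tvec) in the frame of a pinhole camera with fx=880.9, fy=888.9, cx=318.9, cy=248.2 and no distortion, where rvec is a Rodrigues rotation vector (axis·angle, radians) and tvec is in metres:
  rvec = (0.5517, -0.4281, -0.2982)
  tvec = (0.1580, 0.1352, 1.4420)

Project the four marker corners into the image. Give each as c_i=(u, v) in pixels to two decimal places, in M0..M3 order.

Intrinsics K: fx=880.9, fy=888.9, cx=318.9, cy=248.2
Marker side s = 0.239 m; corners in marker frame (Z=0):
  M0 = (-0.1195, +0.1195, 0)
  M1 = (+0.1195, +0.1195, 0)
  M2 = (+0.1195, -0.1195, 0)
  M3 = (-0.1195, -0.1195, 0)
rvec = (0.5517, -0.4281, -0.2982), |rvec| = θ = 0.75932 rad = 43.506°
Rodrigues: sinθ=0.68843, 1−cosθ=0.27470; R = I + sinθ·[k]× + (1−cosθ)·[k]×²:
    [+0.87032 +0.15783 -0.46651]
    [-0.38288 +0.81262 -0.43937]
    [+0.30975 +0.56101 +0.76767]
t = (0.1580, 0.1352, 1.4420) m
M0: Pc = R·M0+t = (+0.07286, +0.27806, +1.47203); u = 880.9·(+0.07286)/1.47203 + 318.9 = 362.5003, v = 888.9·(+0.27806)/1.47203 + 248.2 = 416.1115
M1: Pc = R·M1+t = (+0.28086, +0.18655, +1.54606); u = 880.9·(+0.28086)/1.54606 + 318.9 = 478.9286, v = 888.9·(+0.18655)/1.54606 + 248.2 = 355.4583
M2: Pc = R·M2+t = (+0.24314, -0.00766, +1.41197); u = 880.9·(+0.24314)/1.41197 + 318.9 = 470.5909, v = 888.9·(-0.00766)/1.41197 + 248.2 = 243.3759
M3: Pc = R·M3+t = (+0.03514, +0.08385, +1.33794); u = 880.9·(+0.03514)/1.33794 + 318.9 = 342.0333, v = 888.9·(+0.08385)/1.33794 + 248.2 = 303.9058

c0=(362.50, 416.11) c1=(478.93, 355.46) c2=(470.59, 243.38) c3=(342.03, 303.91)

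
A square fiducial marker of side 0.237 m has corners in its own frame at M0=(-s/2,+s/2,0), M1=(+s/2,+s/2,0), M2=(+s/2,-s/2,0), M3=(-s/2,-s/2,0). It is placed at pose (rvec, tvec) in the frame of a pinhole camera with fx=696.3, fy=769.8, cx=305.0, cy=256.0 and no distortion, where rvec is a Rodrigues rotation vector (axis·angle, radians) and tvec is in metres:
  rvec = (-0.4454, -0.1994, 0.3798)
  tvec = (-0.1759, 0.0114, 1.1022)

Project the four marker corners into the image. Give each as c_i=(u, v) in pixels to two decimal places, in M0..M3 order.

c0=(89.28, 302.78) c1=(236.04, 370.31) c2=(286.61, 229.55) c3=(154.76, 165.31)

Intrinsics K: fx=696.3, fy=769.8, cx=305.0, cy=256.0
Marker side s = 0.237 m; corners in marker frame (Z=0):
  M0 = (-0.1185, +0.1185, 0)
  M1 = (+0.1185, +0.1185, 0)
  M2 = (+0.1185, -0.1185, 0)
  M3 = (-0.1185, -0.1185, 0)
rvec = (-0.4454, -0.1994, 0.3798), |rvec| = θ = 0.61838 rad = 35.430°
Rodrigues: sinθ=0.57971, 1−cosθ=0.18518; R = I + sinθ·[k]× + (1−cosθ)·[k]×²:
    [+0.91089 -0.31304 -0.26885]
    [+0.39906 +0.83408 +0.38088]
    [+0.10501 -0.45423 +0.88468]
t = (-0.1759, 0.0114, 1.1022) m
M0: Pc = R·M0+t = (-0.32094, +0.06295, +1.03593); u = 696.3·(-0.32094)/1.03593 + 305.0 = 89.2829, v = 769.8·(+0.06295)/1.03593 + 256.0 = 302.7774
M1: Pc = R·M1+t = (-0.10506, +0.15753, +1.06082); u = 696.3·(-0.10506)/1.06082 + 305.0 = 236.0438, v = 769.8·(+0.15753)/1.06082 + 256.0 = 370.3119
M2: Pc = R·M2+t = (-0.03086, -0.04015, +1.16847); u = 696.3·(-0.03086)/1.16847 + 305.0 = 286.6081, v = 769.8·(-0.04015)/1.16847 + 256.0 = 229.5494
M3: Pc = R·M3+t = (-0.24674, -0.13473, +1.14358); u = 696.3·(-0.24674)/1.14358 + 305.0 = 154.7629, v = 769.8·(-0.13473)/1.14358 + 256.0 = 165.3089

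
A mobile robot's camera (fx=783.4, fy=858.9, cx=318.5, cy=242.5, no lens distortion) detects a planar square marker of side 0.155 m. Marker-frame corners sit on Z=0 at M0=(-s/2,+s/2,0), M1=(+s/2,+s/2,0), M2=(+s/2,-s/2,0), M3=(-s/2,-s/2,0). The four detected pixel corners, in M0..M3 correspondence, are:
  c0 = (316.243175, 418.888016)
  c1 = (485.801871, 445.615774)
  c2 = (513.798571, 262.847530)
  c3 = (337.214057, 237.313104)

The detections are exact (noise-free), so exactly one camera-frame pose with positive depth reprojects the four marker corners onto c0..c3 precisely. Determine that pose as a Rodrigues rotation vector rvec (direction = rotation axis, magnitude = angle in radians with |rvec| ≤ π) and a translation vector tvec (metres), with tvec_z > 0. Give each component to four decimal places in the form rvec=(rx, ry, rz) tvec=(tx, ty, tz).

rvec=(0.1727, 0.0661, 0.1264) tvec=(0.0839, 0.0817, 0.6994)

Intrinsics K: fx=783.4, fy=858.9, cx=318.5, cy=242.5
Marker side s = 0.155 m; corners in marker frame (Z=0):
  M0 = (-0.0775, +0.0775, 0)
  M1 = (+0.0775, +0.0775, 0)
  M2 = (+0.0775, -0.0775, 0)
  M3 = (-0.0775, -0.0775, 0)
Detected image corners:
  c0 = (316.243175, 418.888016) px
  c1 = (485.801871, 445.615774) px
  c2 = (513.798571, 262.847530) px
  c3 = (337.214057, 237.313104) px
Planar DLT: solve 8×8 A·h = b for H (H[2,2]=1):
  H  [+1083.81577 -54.16186 +412.50171]
  H  [+141.96899 +1260.85313 +342.85755]
  H  [-0.07824 +0.25083 +1.00000]
B = K⁻¹H; ‖b₁‖=1.429780, ‖b₂‖=1.429780; λ = 2/(‖b₁‖+‖b₂‖) = 0.699408, sign → tz>0 ⇒ λ=+0.699408
r₁ = λ·B[:,0] = (+0.98986,+0.13106,-0.05472); r₂ = λ·B[:,1] = (-0.11968,+0.97719,+0.17544)
r₃ = r₁×r₂ = (+0.07647,-0.16711,+0.98297); SVD([r₁ r₂ r₃]) → R = UVᵀ:
  R  [+0.98986 -0.11968 +0.07647]
  R  [+0.13106 +0.97719 -0.16711]
  R  [-0.05472 +0.17544 +0.98297]
t = (+0.08392, +0.08172, +0.69941) m
tr R = 2.950022; θ = arccos((tr R − 1)/2) = 0.224026 rad = 12.836°
axis k = ((R−Rᵀ)₃₂, (R−Rᵀ)₁₃, (R−Rᵀ)₂₁) / (2 sinθ) = (+0.770947, +0.295264, +0.564323)
rvec = θ·k = (+0.172712, +0.066147, +0.126423)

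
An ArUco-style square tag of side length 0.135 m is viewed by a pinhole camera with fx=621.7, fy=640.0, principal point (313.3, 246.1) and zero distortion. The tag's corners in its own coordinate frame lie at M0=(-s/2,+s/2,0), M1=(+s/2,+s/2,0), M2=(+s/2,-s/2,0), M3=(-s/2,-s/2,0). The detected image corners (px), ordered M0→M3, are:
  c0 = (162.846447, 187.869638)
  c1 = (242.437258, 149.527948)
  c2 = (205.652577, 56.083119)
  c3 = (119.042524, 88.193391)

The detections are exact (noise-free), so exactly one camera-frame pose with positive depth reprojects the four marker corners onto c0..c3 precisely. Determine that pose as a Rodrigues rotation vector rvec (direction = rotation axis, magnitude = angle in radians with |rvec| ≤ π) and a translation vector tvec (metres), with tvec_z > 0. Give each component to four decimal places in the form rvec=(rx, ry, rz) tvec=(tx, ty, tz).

rvec=(0.1750, -0.6048, -0.4393) tvec=(-0.1761, -0.1666, 0.8507)

Intrinsics K: fx=621.7, fy=640.0, cx=313.3, cy=246.1
Marker side s = 0.135 m; corners in marker frame (Z=0):
  M0 = (-0.0675, +0.0675, 0)
  M1 = (+0.0675, +0.0675, 0)
  M2 = (+0.0675, -0.0675, 0)
  M3 = (-0.0675, -0.0675, 0)
Detected image corners:
  c0 = (162.846447, 187.869638) px
  c1 = (242.437258, 149.527948) px
  c2 = (205.652577, 56.083119) px
  c3 = (119.042524, 88.193391) px
Planar DLT: solve 8×8 A·h = b for H (H[2,2]=1):
  H  [+724.49106 +358.50211 +184.63299]
  H  [-189.18843 +754.63105 +120.79577]
  H  [+0.60012 +0.33469 +1.00000]
B = K⁻¹H; ‖b₁‖=1.175515, ‖b₂‖=1.175515; λ = 2/(‖b₁‖+‖b₂‖) = 0.850691, sign → tz>0 ⇒ λ=+0.850691
r₁ = λ·B[:,0] = (+0.73407,-0.44778,+0.51052); r₂ = λ·B[:,1] = (+0.34707,+0.89358,+0.28472)
r₃ = r₁×r₂ = (-0.58368,-0.03182,+0.81136); SVD([r₁ r₂ r₃]) → R = UVᵀ:
  R  [+0.73407 +0.34707 -0.58368]
  R  [-0.44778 +0.89358 -0.03182]
  R  [+0.51052 +0.28472 +0.81136]
t = (-0.17606, -0.16655, +0.85069) m
tr R = 2.439008; θ = arccos((tr R − 1)/2) = 0.767709 rad = 43.986°
axis k = ((R−Rᵀ)₃₂, (R−Rᵀ)₁₃, (R−Rᵀ)₂₁) / (2 sinθ) = (+0.227889, -0.787775, -0.572256)
rvec = θ·k = (+0.174953, -0.604782, -0.439326)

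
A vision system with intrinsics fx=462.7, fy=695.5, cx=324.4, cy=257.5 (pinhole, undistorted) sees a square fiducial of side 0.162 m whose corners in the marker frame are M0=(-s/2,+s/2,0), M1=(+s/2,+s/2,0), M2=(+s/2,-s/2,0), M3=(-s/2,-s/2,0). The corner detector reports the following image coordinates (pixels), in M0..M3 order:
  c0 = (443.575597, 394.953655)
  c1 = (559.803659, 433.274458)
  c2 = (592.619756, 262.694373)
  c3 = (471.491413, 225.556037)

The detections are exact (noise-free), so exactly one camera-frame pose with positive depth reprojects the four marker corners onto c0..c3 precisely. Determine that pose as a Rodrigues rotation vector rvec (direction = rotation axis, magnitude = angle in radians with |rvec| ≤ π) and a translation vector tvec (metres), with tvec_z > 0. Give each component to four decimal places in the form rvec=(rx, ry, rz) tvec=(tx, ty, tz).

rvec=(0.1401, 0.0745, 0.2029) tvec=(0.2622, 0.0665, 0.6328)

Intrinsics K: fx=462.7, fy=695.5, cx=324.4, cy=257.5
Marker side s = 0.162 m; corners in marker frame (Z=0):
  M0 = (-0.0810, +0.0810, 0)
  M1 = (+0.0810, +0.0810, 0)
  M2 = (+0.0810, -0.0810, 0)
  M3 = (-0.0810, -0.0810, 0)
Detected image corners:
  c0 = (443.575597, 394.953655) px
  c1 = (559.803659, 433.274458) px
  c2 = (592.619756, 262.694373) px
  c3 = (471.491413, 225.556037) px
Planar DLT: solve 8×8 A·h = b for H (H[2,2]=1):
  H  [+683.62854 -68.04171 +516.13619]
  H  [+201.97594 +1125.24236 +330.56460]
  H  [-0.09416 +0.23079 +1.00000]
B = K⁻¹H; ‖b₁‖=1.580203, ‖b₂‖=1.580203; λ = 2/(‖b₁‖+‖b₂‖) = 0.632830, sign → tz>0 ⇒ λ=+0.632830
r₁ = λ·B[:,0] = (+0.97677,+0.20584,-0.05959); r₂ = λ·B[:,1] = (-0.19545,+0.96978,+0.14605)
r₃ = r₁×r₂ = (+0.08785,-0.13101,+0.98748); SVD([r₁ r₂ r₃]) → R = UVᵀ:
  R  [+0.97677 -0.19545 +0.08785]
  R  [+0.20584 +0.96978 -0.13101]
  R  [-0.05959 +0.14605 +0.98748]
t = (+0.26224, +0.06648, +0.63283) m
tr R = 2.934028; θ = arccos((tr R − 1)/2) = 0.257561 rad = 14.757°
axis k = ((R−Rᵀ)₃₂, (R−Rᵀ)₁₃, (R−Rᵀ)₂₁) / (2 sinθ) = (+0.543840, +0.289412, +0.787705)
rvec = θ·k = (+0.140072, +0.074541, +0.202882)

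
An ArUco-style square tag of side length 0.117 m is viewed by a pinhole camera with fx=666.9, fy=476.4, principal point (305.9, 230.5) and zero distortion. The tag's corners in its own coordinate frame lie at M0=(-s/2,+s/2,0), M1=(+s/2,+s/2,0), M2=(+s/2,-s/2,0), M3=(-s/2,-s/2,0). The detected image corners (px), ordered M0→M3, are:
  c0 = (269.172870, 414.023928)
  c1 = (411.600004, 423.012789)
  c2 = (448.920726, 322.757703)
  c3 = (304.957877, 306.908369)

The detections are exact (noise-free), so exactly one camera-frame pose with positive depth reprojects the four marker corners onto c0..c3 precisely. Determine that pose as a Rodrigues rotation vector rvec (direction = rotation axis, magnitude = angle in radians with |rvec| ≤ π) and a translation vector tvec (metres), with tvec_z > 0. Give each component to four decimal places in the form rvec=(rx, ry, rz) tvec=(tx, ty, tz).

rvec=(0.1458, -0.2610, 0.2125) tvec=(0.0413, 0.1446, 0.5028)

Intrinsics K: fx=666.9, fy=476.4, cx=305.9, cy=230.5
Marker side s = 0.117 m; corners in marker frame (Z=0):
  M0 = (-0.0585, +0.0585, 0)
  M1 = (+0.0585, +0.0585, 0)
  M2 = (+0.0585, -0.0585, 0)
  M3 = (-0.0585, -0.0585, 0)
Detected image corners:
  c0 = (269.172870, 414.023928) px
  c1 = (411.600004, 423.012789) px
  c2 = (448.920726, 322.757703) px
  c3 = (304.957877, 306.908369) px
Planar DLT: solve 8×8 A·h = b for H (H[2,2]=1):
  H  [+1416.79468 -230.48308 +360.67178]
  H  [+303.05877 +969.25270 +367.56574]
  H  [+0.53809 +0.22902 +1.00000]
B = K⁻¹H; ‖b₁‖=1.989036, ‖b₂‖=1.989036; λ = 2/(‖b₁‖+‖b₂‖) = 0.502756, sign → tz>0 ⇒ λ=+0.502756
r₁ = λ·B[:,0] = (+0.94399,+0.18893,+0.27053); r₂ = λ·B[:,1] = (-0.22657,+0.96717,+0.11514)
r₃ = r₁×r₂ = (-0.23989,-0.16999,+0.95580); SVD([r₁ r₂ r₃]) → R = UVᵀ:
  R  [+0.94399 -0.22657 -0.23989]
  R  [+0.18893 +0.96717 -0.16999]
  R  [+0.27053 +0.11514 +0.95580]
t = (+0.04129, +0.14465, +0.50276) m
tr R = 2.866958; θ = arccos((tr R − 1)/2) = 0.366803 rad = 21.016°
axis k = ((R−Rᵀ)₃₂, (R−Rᵀ)₁₃, (R−Rᵀ)₂₁) / (2 sinθ) = (+0.397520, -0.711622, +0.579286)
rvec = θ·k = (+0.145811, -0.261025, +0.212484)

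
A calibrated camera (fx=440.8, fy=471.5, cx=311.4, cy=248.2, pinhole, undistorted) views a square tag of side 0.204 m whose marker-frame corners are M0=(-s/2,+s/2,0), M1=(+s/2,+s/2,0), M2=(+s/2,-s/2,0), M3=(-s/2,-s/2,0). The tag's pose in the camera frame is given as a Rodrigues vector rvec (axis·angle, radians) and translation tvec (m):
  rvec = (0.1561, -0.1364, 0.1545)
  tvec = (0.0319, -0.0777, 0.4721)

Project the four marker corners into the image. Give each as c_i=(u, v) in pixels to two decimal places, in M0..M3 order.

Intrinsics K: fx=440.8, fy=471.5, cx=311.4, cy=248.2
Marker side s = 0.204 m; corners in marker frame (Z=0):
  M0 = (-0.1020, +0.1020, 0)
  M1 = (+0.1020, +0.1020, 0)
  M2 = (+0.1020, -0.1020, 0)
  M3 = (-0.1020, -0.1020, 0)
rvec = (0.1561, -0.1364, 0.1545), |rvec| = θ = 0.25854 rad = 14.813°
Rodrigues: sinθ=0.25567, 1−cosθ=0.03324; R = I + sinθ·[k]× + (1−cosθ)·[k]×²:
    [+0.97888 -0.16337 -0.12289]
    [+0.14220 +0.97602 -0.16485]
    [+0.14688 +0.14389 +0.97863]
t = (0.0319, -0.0777, 0.4721) m
M0: Pc = R·M0+t = (-0.08461, +0.00735, +0.47180); u = 440.8·(-0.08461)/0.47180 + 311.4 = 232.3488, v = 471.5·(+0.00735)/0.47180 + 248.2 = 255.5448
M1: Pc = R·M1+t = (+0.11508, +0.03636, +0.50176); u = 440.8·(+0.11508)/0.50176 + 311.4 = 412.5007, v = 471.5·(+0.03636)/0.50176 + 248.2 = 282.3652
M2: Pc = R·M2+t = (+0.14841, -0.16275, +0.47240); u = 440.8·(+0.14841)/0.47240 + 311.4 = 449.8808, v = 471.5·(-0.16275)/0.47240 + 248.2 = 85.7623
M3: Pc = R·M3+t = (-0.05128, -0.19176, +0.44244); u = 440.8·(-0.05128)/0.44244 + 311.4 = 260.3084, v = 471.5·(-0.19176)/0.44244 + 248.2 = 43.8483

c0=(232.35, 255.54) c1=(412.50, 282.37) c2=(449.88, 85.76) c3=(260.31, 43.85)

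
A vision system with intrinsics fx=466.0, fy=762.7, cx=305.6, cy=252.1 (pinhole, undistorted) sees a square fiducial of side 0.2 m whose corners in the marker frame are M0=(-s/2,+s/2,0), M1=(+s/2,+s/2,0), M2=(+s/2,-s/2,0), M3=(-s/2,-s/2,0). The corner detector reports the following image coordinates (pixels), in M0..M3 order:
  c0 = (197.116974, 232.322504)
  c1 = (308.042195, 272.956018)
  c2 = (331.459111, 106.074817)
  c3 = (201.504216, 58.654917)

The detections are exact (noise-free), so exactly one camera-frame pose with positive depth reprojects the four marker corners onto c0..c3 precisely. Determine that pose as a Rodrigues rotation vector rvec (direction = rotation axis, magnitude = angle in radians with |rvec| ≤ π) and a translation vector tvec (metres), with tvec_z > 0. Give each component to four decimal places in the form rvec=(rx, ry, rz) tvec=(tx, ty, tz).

Intrinsics K: fx=466.0, fy=762.7, cx=305.6, cy=252.1
Marker side s = 0.2 m; corners in marker frame (Z=0):
  M0 = (-0.1000, +0.1000, 0)
  M1 = (+0.1000, +0.1000, 0)
  M2 = (+0.1000, -0.1000, 0)
  M3 = (-0.1000, -0.1000, 0)
Detected image corners:
  c0 = (197.116974, 232.322504) px
  c1 = (308.042195, 272.956018) px
  c2 = (331.459111, 106.074817) px
  c3 = (201.504216, 58.654917) px
Planar DLT: solve 8×8 A·h = b for H (H[2,2]=1):
  H  [+597.18738 +135.39829 +258.95271]
  H  [+217.98278 +983.61417 +174.21253]
  H  [-0.00484 +0.78945 +1.00000]
B = K⁻¹H; ‖b₁‖=1.316460, ‖b₂‖=1.316460; λ = 2/(‖b₁‖+‖b₂‖) = 0.759613, sign → tz>0 ⇒ λ=+0.759613
r₁ = λ·B[:,0] = (+0.97587,+0.21832,-0.00368); r₂ = λ·B[:,1] = (-0.17255,+0.78142,+0.59967)
r₃ = r₁×r₂ = (+0.13379,-0.58457,+0.80024); SVD([r₁ r₂ r₃]) → R = UVᵀ:
  R  [+0.97587 -0.17255 +0.13379]
  R  [+0.21832 +0.78142 -0.58457]
  R  [-0.00368 +0.59967 +0.80024]
t = (-0.07604, -0.07757, +0.75961) m
tr R = 2.557526; θ = arccos((tr R − 1)/2) = 0.678105 rad = 38.853°
axis k = ((R−Rᵀ)₃₂, (R−Rᵀ)₁₃, (R−Rᵀ)₂₁) / (2 sinθ) = (+0.943894, +0.109573, +0.311541)
rvec = θ·k = (+0.640059, +0.074302, +0.211257)

rvec=(0.6401, 0.0743, 0.2113) tvec=(-0.0760, -0.0776, 0.7596)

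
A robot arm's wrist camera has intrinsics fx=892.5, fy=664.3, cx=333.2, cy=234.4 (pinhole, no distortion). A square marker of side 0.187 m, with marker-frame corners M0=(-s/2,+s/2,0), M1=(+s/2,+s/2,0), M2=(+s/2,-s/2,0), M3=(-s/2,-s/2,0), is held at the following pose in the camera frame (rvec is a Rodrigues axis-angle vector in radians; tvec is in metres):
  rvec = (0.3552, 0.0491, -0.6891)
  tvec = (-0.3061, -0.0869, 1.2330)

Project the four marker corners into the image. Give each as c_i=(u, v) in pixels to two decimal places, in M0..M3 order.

c0=(109.83, 253.79) c1=(207.97, 193.11) c2=(113.56, 116.53) c3=(13.17, 181.93)

Intrinsics K: fx=892.5, fy=664.3, cx=333.2, cy=234.4
Marker side s = 0.187 m; corners in marker frame (Z=0):
  M0 = (-0.0935, +0.0935, 0)
  M1 = (+0.0935, +0.0935, 0)
  M2 = (+0.0935, -0.0935, 0)
  M3 = (-0.0935, -0.0935, 0)
rvec = (0.3552, 0.0491, -0.6891), |rvec| = θ = 0.77681 rad = 44.508°
Rodrigues: sinθ=0.70101, 1−cosθ=0.28685; R = I + sinθ·[k]× + (1−cosθ)·[k]×²:
    [+0.77313 +0.63015 -0.07204]
    [-0.61357 +0.71430 -0.33662]
    [-0.16066 +0.30446 +0.93888]
t = (-0.3061, -0.0869, 1.2330) m
M0: Pc = R·M0+t = (-0.31947, +0.03726, +1.27649); u = 892.5·(-0.31947)/1.27649 + 333.2 = 109.8327, v = 664.3·(+0.03726)/1.27649 + 234.4 = 253.7881
M1: Pc = R·M1+t = (-0.17489, -0.07748, +1.24644); u = 892.5·(-0.17489)/1.24644 + 333.2 = 207.9696, v = 664.3·(-0.07748)/1.24644 + 234.4 = 193.1057
M2: Pc = R·M2+t = (-0.29273, -0.21106, +1.18951); u = 892.5·(-0.29273)/1.18951 + 333.2 = 113.5613, v = 664.3·(-0.21106)/1.18951 + 234.4 = 116.5331
M3: Pc = R·M3+t = (-0.43731, -0.09632, +1.21956); u = 892.5·(-0.43731)/1.21956 + 333.2 = 13.1689, v = 664.3·(-0.09632)/1.21956 + 234.4 = 181.9347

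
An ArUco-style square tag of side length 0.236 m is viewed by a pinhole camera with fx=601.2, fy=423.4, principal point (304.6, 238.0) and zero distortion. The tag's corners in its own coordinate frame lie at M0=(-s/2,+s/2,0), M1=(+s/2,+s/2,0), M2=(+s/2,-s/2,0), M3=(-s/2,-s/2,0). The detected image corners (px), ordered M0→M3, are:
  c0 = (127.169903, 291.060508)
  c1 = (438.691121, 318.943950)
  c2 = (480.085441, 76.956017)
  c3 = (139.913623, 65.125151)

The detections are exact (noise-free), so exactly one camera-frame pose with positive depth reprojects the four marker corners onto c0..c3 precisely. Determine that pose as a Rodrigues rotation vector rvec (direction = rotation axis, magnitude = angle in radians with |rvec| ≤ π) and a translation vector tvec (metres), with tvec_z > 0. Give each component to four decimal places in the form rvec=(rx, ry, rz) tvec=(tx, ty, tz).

rvec=(0.1429, 0.1451, 0.0933) tvec=(-0.0106, -0.0462, 0.4289)

Intrinsics K: fx=601.2, fy=423.4, cx=304.6, cy=238.0
Marker side s = 0.236 m; corners in marker frame (Z=0):
  M0 = (-0.1180, +0.1180, 0)
  M1 = (+0.1180, +0.1180, 0)
  M2 = (+0.1180, -0.1180, 0)
  M3 = (-0.1180, -0.1180, 0)
Detected image corners:
  c0 = (127.169903, 291.060508) px
  c1 = (438.691121, 318.943950) px
  c2 = (480.085441, 76.956017) px
  c3 = (139.913623, 65.125151) px
Planar DLT: solve 8×8 A·h = b for H (H[2,2]=1):
  H  [+1283.33098 -9.83568 +289.75869]
  H  [+25.34455 +1055.12989 +192.42220]
  H  [-0.32009 +0.34598 +1.00000]
B = K⁻¹H; ‖b₁‖=2.331354, ‖b₂‖=2.331354; λ = 2/(‖b₁‖+‖b₂‖) = 0.428935, sign → tz>0 ⇒ λ=+0.428935
r₁ = λ·B[:,0] = (+0.98518,+0.10285,-0.13730); r₂ = λ·B[:,1] = (-0.08221,+0.98550,+0.14840)
r₃ = r₁×r₂ = (+0.15057,-0.13492,+0.97935); SVD([r₁ r₂ r₃]) → R = UVᵀ:
  R  [+0.98518 -0.08221 +0.15057]
  R  [+0.10285 +0.98550 -0.13492]
  R  [-0.13730 +0.14840 +0.97935]
t = (-0.01059, -0.04617, +0.42894) m
tr R = 2.950029; θ = arccos((tr R − 1)/2) = 0.224010 rad = 12.835°
axis k = ((R−Rᵀ)₃₂, (R−Rᵀ)₁₃, (R−Rᵀ)₂₁) / (2 sinθ) = (+0.637699, +0.647948, +0.416537)
rvec = θ·k = (+0.142851, +0.145147, +0.093309)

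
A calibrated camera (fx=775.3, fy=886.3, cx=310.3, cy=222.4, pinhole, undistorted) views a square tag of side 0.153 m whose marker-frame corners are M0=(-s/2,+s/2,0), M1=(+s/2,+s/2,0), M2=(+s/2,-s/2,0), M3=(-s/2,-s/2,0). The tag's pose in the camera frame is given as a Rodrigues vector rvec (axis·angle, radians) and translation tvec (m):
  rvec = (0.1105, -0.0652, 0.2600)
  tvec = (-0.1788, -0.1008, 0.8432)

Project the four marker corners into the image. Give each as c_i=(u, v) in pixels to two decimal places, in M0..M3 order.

Intrinsics K: fx=775.3, fy=886.3, cx=310.3, cy=222.4
Marker side s = 0.153 m; corners in marker frame (Z=0):
  M0 = (-0.0765, +0.0765, 0)
  M1 = (+0.0765, +0.0765, 0)
  M2 = (+0.0765, -0.0765, 0)
  M3 = (-0.0765, -0.0765, 0)
rvec = (0.1105, -0.0652, 0.2600), |rvec| = θ = 0.28993 rad = 16.612°
Rodrigues: sinθ=0.28589, 1−cosθ=0.04174; R = I + sinθ·[k]× + (1−cosθ)·[k]×²:
    [+0.96433 -0.25995 -0.05003]
    [+0.25280 +0.96037 -0.11738]
    [+0.07856 +0.10054 +0.99183]
t = (-0.1788, -0.1008, 0.8432) m
M0: Pc = R·M0+t = (-0.27246, -0.04667, +0.84488); u = 775.3·(-0.27246)/0.84488 + 310.3 = 60.2817, v = 886.3·(-0.04667)/0.84488 + 222.4 = 173.4418
M1: Pc = R·M1+t = (-0.12492, -0.00799, +0.85690); u = 775.3·(-0.12492)/0.85690 + 310.3 = 197.2802, v = 886.3·(-0.00799)/0.85690 + 222.4 = 214.1332
M2: Pc = R·M2+t = (-0.08514, -0.15493, +0.84152); u = 775.3·(-0.08514)/0.84152 + 310.3 = 231.8568, v = 886.3·(-0.15493)/0.84152 + 222.4 = 59.2256
M3: Pc = R·M3+t = (-0.23268, -0.19361, +0.82950); u = 775.3·(-0.23268)/0.82950 + 310.3 = 92.8188, v = 886.3·(-0.19361)/0.82950 + 222.4 = 15.5351

c0=(60.28, 173.44) c1=(197.28, 214.13) c2=(231.86, 59.23) c3=(92.82, 15.54)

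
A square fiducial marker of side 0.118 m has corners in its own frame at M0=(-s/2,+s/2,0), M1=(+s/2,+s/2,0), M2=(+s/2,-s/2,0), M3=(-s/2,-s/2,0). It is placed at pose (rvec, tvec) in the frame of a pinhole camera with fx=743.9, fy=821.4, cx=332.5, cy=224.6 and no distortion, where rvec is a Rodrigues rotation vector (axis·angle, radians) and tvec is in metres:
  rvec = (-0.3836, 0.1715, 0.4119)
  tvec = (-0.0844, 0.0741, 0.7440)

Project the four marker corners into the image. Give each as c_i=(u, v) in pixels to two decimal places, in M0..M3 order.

c0=(168.86, 339.10) c1=(273.97, 392.28) c2=(326.25, 274.17) c3=(224.48, 227.92)

Intrinsics K: fx=743.9, fy=821.4, cx=332.5, cy=224.6
Marker side s = 0.118 m; corners in marker frame (Z=0):
  M0 = (-0.0590, +0.0590, 0)
  M1 = (+0.0590, +0.0590, 0)
  M2 = (+0.0590, -0.0590, 0)
  M3 = (-0.0590, -0.0590, 0)
rvec = (-0.3836, 0.1715, 0.4119), |rvec| = θ = 0.58841 rad = 33.713°
Rodrigues: sinθ=0.55504, 1−cosθ=0.16817; R = I + sinθ·[k]× + (1−cosθ)·[k]×²:
    [+0.90330 -0.42050 +0.08502]
    [+0.35658 +0.84611 +0.39616]
    [-0.23852 -0.32753 +0.91424]
t = (-0.0844, 0.0741, 0.7440) m
M0: Pc = R·M0+t = (-0.16250, +0.10298, +0.73875); u = 743.9·(-0.16250)/0.73875 + 332.5 = 168.8628, v = 821.4·(+0.10298)/0.73875 + 224.6 = 339.1039
M1: Pc = R·M1+t = (-0.05591, +0.14506, +0.71060); u = 743.9·(-0.05591)/0.71060 + 332.5 = 273.9656, v = 821.4·(+0.14506)/0.71060 + 224.6 = 392.2767
M2: Pc = R·M2+t = (-0.00630, +0.04522, +0.74925); u = 743.9·(-0.00630)/0.74925 + 332.5 = 326.2490, v = 821.4·(+0.04522)/0.74925 + 224.6 = 274.1720
M3: Pc = R·M3+t = (-0.11289, +0.00314, +0.77740); u = 743.9·(-0.11289)/0.77740 + 332.5 = 224.4785, v = 821.4·(+0.00314)/0.77740 + 224.6 = 227.9187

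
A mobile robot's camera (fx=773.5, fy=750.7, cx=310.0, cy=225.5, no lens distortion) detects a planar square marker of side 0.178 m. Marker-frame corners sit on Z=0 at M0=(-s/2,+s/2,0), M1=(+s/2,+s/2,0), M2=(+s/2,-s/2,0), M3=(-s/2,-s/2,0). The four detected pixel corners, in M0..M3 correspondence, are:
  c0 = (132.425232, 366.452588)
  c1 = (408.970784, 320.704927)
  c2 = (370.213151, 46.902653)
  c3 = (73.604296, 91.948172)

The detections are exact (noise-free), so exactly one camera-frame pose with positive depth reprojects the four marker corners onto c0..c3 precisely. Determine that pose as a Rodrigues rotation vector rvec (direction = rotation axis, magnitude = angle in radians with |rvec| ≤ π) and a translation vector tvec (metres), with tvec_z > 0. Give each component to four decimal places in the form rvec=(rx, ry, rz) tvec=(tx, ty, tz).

rvec=(0.1785, -0.0515, -0.1596) tvec=(-0.0381, -0.0092, 0.4757)

Intrinsics K: fx=773.5, fy=750.7, cx=310.0, cy=225.5
Marker side s = 0.178 m; corners in marker frame (Z=0):
  M0 = (-0.0890, +0.0890, 0)
  M1 = (+0.0890, +0.0890, 0)
  M2 = (+0.0890, -0.0890, 0)
  M3 = (-0.0890, -0.0890, 0)
Detected image corners:
  c0 = (132.425232, 366.452588) px
  c1 = (408.970784, 320.704927) px
  c2 = (370.213151, 46.902653) px
  c3 = (73.604296, 91.948172) px
Planar DLT: solve 8×8 A·h = b for H (H[2,2]=1):
  H  [+1627.12579 +367.34113 +248.11496]
  H  [-239.13359 +1618.67528 +210.98360]
  H  [+0.07734 +0.38015 +1.00000]
B = K⁻¹H; ‖b₁‖=2.102008, ‖b₂‖=2.102008; λ = 2/(‖b₁‖+‖b₂‖) = 0.475735, sign → tz>0 ⇒ λ=+0.475735
r₁ = λ·B[:,0] = (+0.98601,-0.16260,+0.03679); r₂ = λ·B[:,1] = (+0.15345,+0.97147,+0.18085)
r₃ = r₁×r₂ = (-0.06515,-0.17267,+0.98282); SVD([r₁ r₂ r₃]) → R = UVᵀ:
  R  [+0.98601 +0.15345 -0.06515]
  R  [-0.16260 +0.97147 -0.17267]
  R  [+0.03679 +0.18085 +0.98282]
t = (-0.03806, -0.00920, +0.47574) m
tr R = 2.940295; θ = arccos((tr R − 1)/2) = 0.244958 rad = 14.035°
axis k = ((R−Rᵀ)₃₂, (R−Rᵀ)₁₃, (R−Rᵀ)₂₁) / (2 sinθ) = (+0.728868, -0.210170, -0.651598)
rvec = θ·k = (+0.178542, -0.051483, -0.159615)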